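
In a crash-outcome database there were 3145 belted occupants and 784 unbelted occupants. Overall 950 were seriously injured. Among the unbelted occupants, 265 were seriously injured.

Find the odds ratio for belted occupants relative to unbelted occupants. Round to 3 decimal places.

OR = 0.545

belted occupants with the outcome: 950 − 265 = 685
belted occupants without the outcome: 3145 − 685 = 2460
unbelted occupants without the outcome: 784 − 265 = 519
OR = (685 × 519) / (2460 × 265) = 355515/651900 ≈ 0.545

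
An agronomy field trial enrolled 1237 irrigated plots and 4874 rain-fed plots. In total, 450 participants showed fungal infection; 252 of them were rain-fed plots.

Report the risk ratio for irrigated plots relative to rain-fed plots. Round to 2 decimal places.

RR = 3.10

irrigated plots with the outcome: 450 − 252 = 198
irrigated plots without the outcome: 1237 − 198 = 1039
rain-fed plots without the outcome: 4874 − 252 = 4622
risk, irrigated plots = 198/1237 = 0.1601
risk, rain-fed plots = 252/4874 = 0.0517
RR = 0.1601 / 0.0517 = 3.10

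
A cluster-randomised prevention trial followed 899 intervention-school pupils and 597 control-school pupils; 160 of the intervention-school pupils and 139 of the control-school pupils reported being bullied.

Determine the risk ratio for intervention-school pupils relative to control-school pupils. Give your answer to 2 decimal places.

RR ≈ 0.76

risk, intervention-school pupils = 160/899 = 0.1780
risk, control-school pupils = 139/597 = 0.2328
RR = 0.1780 / 0.2328 = 0.76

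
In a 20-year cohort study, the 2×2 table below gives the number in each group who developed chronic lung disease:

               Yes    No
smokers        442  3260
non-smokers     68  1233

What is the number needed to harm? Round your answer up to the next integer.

risk, smokers = 442/3702 = 0.119395
risk, non-smokers = 68/1301 = 0.052267
absolute risk difference = 0.067127
1 / 0.067127 = 14.897 → round up → 15

NNH: 15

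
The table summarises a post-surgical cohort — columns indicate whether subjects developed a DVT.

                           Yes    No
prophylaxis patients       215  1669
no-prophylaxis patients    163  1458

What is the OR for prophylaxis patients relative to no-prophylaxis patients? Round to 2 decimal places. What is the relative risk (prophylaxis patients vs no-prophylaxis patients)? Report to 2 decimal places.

odds, prophylaxis patients = 215/1669 = 0.1288
odds, no-prophylaxis patients = 163/1458 = 0.1118
OR = 0.1288 / 0.1118 = 1.15
risk, prophylaxis patients = 215/1884 = 0.1141
risk, no-prophylaxis patients = 163/1621 = 0.1006
RR = 0.1141 / 0.1006 = 1.13

OR = 1.15; RR = 1.13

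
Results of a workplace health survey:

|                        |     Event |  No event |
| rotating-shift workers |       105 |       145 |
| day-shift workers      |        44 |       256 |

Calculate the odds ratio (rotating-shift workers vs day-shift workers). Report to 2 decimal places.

OR = (105 × 256) / (145 × 44) = 26880/6380 ≈ 4.21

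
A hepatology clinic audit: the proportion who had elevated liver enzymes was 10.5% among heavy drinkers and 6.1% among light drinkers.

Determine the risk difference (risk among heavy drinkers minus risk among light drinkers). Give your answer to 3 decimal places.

risk difference = 0.1050 − 0.0610 = 0.044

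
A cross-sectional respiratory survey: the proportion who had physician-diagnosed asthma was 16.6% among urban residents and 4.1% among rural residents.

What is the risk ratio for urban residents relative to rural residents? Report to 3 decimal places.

RR = 0.16600 / 0.04100 = 4.049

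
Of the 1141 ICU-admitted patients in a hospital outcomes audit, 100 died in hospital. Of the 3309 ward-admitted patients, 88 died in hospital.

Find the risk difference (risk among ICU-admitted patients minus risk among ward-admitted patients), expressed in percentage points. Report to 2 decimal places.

RD = 6.10

risk, ICU-admitted patients = 100/1141 = 0.08764
risk, ward-admitted patients = 88/3309 = 0.02659
risk difference = 0.08764 − 0.02659 = 0.06105 → 6.10 percentage points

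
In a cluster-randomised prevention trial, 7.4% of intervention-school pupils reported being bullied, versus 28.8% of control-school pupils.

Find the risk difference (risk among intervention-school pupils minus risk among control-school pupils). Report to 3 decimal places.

risk difference = 0.0740 − 0.2880 = -0.214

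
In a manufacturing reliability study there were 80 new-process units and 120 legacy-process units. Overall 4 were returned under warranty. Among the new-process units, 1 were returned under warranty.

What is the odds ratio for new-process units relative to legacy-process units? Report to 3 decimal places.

new-process units without the outcome: 80 − 1 = 79
legacy-process units with the outcome: 4 − 1 = 3
legacy-process units without the outcome: 120 − 3 = 117
odds, new-process units = 1/79 = 0.01266
odds, legacy-process units = 3/117 = 0.02564
OR = 0.01266 / 0.02564 = 0.494

OR ≈ 0.494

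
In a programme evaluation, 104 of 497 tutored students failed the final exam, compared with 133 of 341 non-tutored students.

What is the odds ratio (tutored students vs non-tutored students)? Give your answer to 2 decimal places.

OR = (104 × 208) / (393 × 133) = 21632/52269 ≈ 0.41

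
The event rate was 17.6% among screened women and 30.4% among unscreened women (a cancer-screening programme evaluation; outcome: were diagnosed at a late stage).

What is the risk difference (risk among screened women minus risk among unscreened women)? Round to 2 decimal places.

risk difference = 0.1760 − 0.3040 = -0.13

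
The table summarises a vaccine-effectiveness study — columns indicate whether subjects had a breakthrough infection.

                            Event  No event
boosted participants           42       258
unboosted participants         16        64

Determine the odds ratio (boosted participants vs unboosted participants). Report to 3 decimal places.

OR: 0.651

odds, boosted participants = 42/258 = 0.1628
odds, unboosted participants = 16/64 = 0.2500
OR = 0.1628 / 0.2500 = 0.651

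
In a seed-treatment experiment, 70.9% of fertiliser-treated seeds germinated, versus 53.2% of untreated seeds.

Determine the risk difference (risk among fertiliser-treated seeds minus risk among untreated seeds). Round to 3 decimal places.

risk difference = 0.7090 − 0.5320 = 0.177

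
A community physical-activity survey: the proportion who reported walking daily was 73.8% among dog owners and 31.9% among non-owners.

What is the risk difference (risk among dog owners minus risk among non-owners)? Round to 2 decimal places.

risk difference = 0.7380 − 0.3190 = 0.42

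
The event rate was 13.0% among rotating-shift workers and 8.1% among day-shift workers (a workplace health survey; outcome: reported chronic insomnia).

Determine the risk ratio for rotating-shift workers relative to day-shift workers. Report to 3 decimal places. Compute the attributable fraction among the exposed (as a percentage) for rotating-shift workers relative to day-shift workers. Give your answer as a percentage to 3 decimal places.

RR = 0.1300 / 0.0810 = 1.605
AR% = (0.1300 − 0.0810) / 0.1300 = 0.3769 → 37.692%

RR = 1.605; AR% = 37.692%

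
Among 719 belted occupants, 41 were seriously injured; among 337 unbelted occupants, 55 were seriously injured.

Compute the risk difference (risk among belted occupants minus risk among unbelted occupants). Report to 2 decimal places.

RD: -0.11

risk, belted occupants = 41/719 = 0.0570
risk, unbelted occupants = 55/337 = 0.1632
risk difference = 0.0570 − 0.1632 = -0.11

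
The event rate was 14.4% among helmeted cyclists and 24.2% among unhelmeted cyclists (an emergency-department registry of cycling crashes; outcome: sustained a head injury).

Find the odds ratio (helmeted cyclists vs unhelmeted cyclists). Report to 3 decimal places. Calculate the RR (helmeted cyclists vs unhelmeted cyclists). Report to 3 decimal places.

odds, helmeted cyclists = 0.1440/0.8560 = 0.1682
odds, unhelmeted cyclists = 0.2420/0.7580 = 0.3193
OR = 0.1682 / 0.3193 = 0.527
RR = 0.1440 / 0.2420 = 0.595

OR = 0.527; RR = 0.595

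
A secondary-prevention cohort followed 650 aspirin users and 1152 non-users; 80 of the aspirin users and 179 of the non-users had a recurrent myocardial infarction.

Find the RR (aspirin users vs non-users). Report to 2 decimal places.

RR: 0.79

risk, aspirin users = 80/650 = 0.1231
risk, non-users = 179/1152 = 0.1554
RR = 0.1231 / 0.1554 = 0.79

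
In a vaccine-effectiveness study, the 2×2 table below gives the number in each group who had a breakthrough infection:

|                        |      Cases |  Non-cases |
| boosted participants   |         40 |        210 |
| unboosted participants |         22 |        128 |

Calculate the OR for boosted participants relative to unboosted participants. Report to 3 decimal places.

odds, boosted participants = 40/210 = 0.1905
odds, unboosted participants = 22/128 = 0.1719
OR = 0.1905 / 0.1719 = 1.108

1.108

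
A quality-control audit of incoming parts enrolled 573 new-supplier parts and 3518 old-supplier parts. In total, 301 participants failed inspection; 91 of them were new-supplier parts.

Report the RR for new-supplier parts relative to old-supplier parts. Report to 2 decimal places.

new-supplier parts without the outcome: 573 − 91 = 482
old-supplier parts with the outcome: 301 − 91 = 210
old-supplier parts without the outcome: 3518 − 210 = 3308
risk, new-supplier parts = 91/573 = 0.1588
risk, old-supplier parts = 210/3518 = 0.0597
RR = 0.1588 / 0.0597 = 2.66

RR: 2.66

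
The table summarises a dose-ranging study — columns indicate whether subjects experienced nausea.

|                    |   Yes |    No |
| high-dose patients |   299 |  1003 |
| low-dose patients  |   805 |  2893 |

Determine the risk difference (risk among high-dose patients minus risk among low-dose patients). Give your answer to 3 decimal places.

risk, high-dose patients = 299/1302 = 0.2296
risk, low-dose patients = 805/3698 = 0.2177
risk difference = 0.2296 − 0.2177 = 0.012

RD ≈ 0.012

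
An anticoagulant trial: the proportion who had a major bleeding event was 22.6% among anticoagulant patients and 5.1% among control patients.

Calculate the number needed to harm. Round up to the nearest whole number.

absolute risk difference = 0.175000
1 / 0.175000 = 5.714 → round up → 6

6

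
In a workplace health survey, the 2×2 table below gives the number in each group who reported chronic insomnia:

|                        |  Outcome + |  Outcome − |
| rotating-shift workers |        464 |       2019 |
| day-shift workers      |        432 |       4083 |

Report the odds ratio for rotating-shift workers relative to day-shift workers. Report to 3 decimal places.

OR = (464 × 4083) / (2019 × 432) = 1894512/872208 ≈ 2.172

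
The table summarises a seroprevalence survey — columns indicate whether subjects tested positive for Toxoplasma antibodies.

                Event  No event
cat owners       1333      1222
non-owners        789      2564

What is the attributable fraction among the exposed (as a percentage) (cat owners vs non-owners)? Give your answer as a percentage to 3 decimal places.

AR% = 54.897%

risk, cat owners = 1333/2555 = 0.5217
risk, non-owners = 789/3353 = 0.2353
AR% = (0.5217 − 0.2353) / 0.5217 = 0.5490 → 54.897%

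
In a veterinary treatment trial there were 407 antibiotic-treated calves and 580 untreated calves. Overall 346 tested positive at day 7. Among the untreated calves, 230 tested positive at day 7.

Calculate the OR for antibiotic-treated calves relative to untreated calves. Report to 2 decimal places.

OR = 0.61

antibiotic-treated calves with the outcome: 346 − 230 = 116
antibiotic-treated calves without the outcome: 407 − 116 = 291
untreated calves without the outcome: 580 − 230 = 350
OR = (116 × 350) / (291 × 230) = 40600/66930 ≈ 0.61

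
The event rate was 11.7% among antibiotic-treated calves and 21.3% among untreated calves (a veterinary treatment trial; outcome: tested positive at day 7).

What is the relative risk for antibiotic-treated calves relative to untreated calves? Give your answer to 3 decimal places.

RR = 0.1170 / 0.2130 = 0.549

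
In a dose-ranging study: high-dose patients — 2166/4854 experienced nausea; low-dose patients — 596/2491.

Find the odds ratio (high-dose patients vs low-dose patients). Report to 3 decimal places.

odds, high-dose patients = 2166/2688 = 0.8058
odds, low-dose patients = 596/1895 = 0.3145
OR = 0.8058 / 0.3145 = 2.562

OR: 2.562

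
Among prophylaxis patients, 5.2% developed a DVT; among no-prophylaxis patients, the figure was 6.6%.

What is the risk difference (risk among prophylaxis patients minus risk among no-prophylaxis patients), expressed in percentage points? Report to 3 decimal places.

-1.400

risk difference = 0.0520 − 0.0660 = -0.0140 → -1.400 percentage points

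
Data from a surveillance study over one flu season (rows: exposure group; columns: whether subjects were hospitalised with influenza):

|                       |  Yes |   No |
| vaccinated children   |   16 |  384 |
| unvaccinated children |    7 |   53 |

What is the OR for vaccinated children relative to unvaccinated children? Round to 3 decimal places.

OR = (16 × 53) / (384 × 7) = 848/2688 ≈ 0.315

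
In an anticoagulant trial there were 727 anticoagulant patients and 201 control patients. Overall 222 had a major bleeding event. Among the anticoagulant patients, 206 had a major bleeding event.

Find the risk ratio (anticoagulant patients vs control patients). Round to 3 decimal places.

3.560

anticoagulant patients without the outcome: 727 − 206 = 521
control patients with the outcome: 222 − 206 = 16
control patients without the outcome: 201 − 16 = 185
risk, anticoagulant patients = 206/727 = 0.2834
risk, control patients = 16/201 = 0.0796
RR = 0.2834 / 0.0796 = 3.560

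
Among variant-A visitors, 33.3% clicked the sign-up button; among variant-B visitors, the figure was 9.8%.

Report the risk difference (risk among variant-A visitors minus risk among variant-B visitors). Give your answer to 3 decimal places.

risk difference = 0.3330 − 0.0980 = 0.235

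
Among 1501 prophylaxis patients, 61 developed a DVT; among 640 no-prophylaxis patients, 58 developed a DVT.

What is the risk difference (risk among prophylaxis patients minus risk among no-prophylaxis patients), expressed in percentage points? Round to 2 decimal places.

risk, prophylaxis patients = 61/1501 = 0.04064
risk, no-prophylaxis patients = 58/640 = 0.09062
risk difference = 0.04064 − 0.09062 = -0.04999 → -5.00 percentage points

RD = -5.00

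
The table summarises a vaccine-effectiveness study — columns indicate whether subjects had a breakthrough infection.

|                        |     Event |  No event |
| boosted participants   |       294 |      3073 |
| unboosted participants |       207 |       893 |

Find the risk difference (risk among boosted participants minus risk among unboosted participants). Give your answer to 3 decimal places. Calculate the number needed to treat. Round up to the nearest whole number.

risk, boosted participants = 294/3367 = 0.0873
risk, unboosted participants = 207/1100 = 0.1882
risk difference = 0.0873 − 0.1882 = -0.101
absolute risk difference = 0.100864
1 / 0.100864 = 9.914 → round up → 10

RD = -0.101; NNT = 10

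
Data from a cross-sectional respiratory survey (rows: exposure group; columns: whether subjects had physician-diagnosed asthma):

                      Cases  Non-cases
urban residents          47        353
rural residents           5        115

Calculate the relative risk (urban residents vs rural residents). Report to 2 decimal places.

risk, urban residents = 47/400 = 0.11750
risk, rural residents = 5/120 = 0.04167
RR = 0.11750 / 0.04167 = 2.82

RR ≈ 2.82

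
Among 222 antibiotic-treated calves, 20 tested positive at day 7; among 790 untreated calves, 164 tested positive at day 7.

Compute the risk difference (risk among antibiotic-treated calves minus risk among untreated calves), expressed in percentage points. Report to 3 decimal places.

RD ≈ -11.750

risk, antibiotic-treated calves = 20/222 = 0.0901
risk, untreated calves = 164/790 = 0.2076
risk difference = 0.0901 − 0.2076 = -0.1175 → -11.750 percentage points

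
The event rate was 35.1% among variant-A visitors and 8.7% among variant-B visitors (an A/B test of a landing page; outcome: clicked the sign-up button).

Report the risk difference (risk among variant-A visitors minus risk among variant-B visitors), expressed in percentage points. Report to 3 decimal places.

RD ≈ 26.400

risk difference = 0.3510 − 0.0870 = 0.2640 → 26.400 percentage points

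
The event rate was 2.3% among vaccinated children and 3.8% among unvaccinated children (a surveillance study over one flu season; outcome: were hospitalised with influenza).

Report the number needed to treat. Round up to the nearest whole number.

NNT ≈ 67

absolute risk difference = 0.015000
1 / 0.015000 = 66.667 → round up → 67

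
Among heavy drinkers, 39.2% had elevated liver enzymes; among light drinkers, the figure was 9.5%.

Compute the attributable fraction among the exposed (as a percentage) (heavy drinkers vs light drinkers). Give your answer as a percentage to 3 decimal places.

AR% = (0.3920 − 0.0950) / 0.3920 = 0.7577 → 75.765%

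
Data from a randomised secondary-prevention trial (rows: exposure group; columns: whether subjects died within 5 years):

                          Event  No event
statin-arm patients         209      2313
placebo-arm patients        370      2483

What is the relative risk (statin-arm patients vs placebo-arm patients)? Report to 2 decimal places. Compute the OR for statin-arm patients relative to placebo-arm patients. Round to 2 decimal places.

RR = 0.64; OR = 0.61

risk, statin-arm patients = 209/2522 = 0.0829
risk, placebo-arm patients = 370/2853 = 0.1297
RR = 0.0829 / 0.1297 = 0.64
odds, statin-arm patients = 209/2313 = 0.0904
odds, placebo-arm patients = 370/2483 = 0.1490
OR = 0.0904 / 0.1490 = 0.61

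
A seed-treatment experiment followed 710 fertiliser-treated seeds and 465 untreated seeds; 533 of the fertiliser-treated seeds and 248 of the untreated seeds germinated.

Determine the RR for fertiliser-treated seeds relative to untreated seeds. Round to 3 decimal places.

RR ≈ 1.408

risk, fertiliser-treated seeds = 533/710 = 0.7507
risk, untreated seeds = 248/465 = 0.5333
RR = 0.7507 / 0.5333 = 1.408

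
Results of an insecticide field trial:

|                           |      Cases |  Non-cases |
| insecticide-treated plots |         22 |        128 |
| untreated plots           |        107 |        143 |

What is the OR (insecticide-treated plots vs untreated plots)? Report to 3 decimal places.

OR = (22 × 143) / (128 × 107) = 3146/13696 ≈ 0.230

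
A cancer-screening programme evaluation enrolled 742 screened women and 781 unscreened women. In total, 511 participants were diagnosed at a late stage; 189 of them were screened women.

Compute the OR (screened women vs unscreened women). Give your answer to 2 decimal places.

OR = 0.49

screened women without the outcome: 742 − 189 = 553
unscreened women with the outcome: 511 − 189 = 322
unscreened women without the outcome: 781 − 322 = 459
OR = (189 × 459) / (553 × 322) = 86751/178066 ≈ 0.49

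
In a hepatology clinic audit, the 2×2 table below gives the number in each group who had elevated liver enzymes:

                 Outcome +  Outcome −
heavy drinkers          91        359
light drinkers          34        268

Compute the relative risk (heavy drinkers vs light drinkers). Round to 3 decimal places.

1.796

risk, heavy drinkers = 91/450 = 0.2022
risk, light drinkers = 34/302 = 0.1126
RR = 0.2022 / 0.1126 = 1.796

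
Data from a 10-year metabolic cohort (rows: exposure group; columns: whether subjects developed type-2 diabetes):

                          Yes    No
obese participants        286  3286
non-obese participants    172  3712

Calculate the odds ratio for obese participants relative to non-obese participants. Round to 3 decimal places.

OR = (286 × 3712) / (3286 × 172) = 1061632/565192 ≈ 1.878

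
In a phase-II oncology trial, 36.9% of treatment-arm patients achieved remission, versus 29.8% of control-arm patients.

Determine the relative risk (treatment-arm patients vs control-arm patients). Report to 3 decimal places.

RR = 0.3690 / 0.2980 = 1.238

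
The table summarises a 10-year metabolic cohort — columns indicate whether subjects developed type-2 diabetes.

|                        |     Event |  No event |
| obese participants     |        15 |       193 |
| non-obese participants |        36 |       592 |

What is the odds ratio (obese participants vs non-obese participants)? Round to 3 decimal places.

OR = (15 × 592) / (193 × 36) = 8880/6948 ≈ 1.278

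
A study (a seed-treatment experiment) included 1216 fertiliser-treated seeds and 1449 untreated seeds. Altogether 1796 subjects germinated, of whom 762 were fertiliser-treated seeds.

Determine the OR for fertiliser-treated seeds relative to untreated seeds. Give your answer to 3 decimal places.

0.674

fertiliser-treated seeds without the outcome: 1216 − 762 = 454
untreated seeds with the outcome: 1796 − 762 = 1034
untreated seeds without the outcome: 1449 − 1034 = 415
odds, fertiliser-treated seeds = 762/454 = 1.6784
odds, untreated seeds = 1034/415 = 2.4916
OR = 1.6784 / 2.4916 = 0.674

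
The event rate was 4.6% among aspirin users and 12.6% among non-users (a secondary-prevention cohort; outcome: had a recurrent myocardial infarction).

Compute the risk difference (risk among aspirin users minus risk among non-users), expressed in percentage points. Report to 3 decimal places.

RD: -8.000

risk difference = 0.04600 − 0.12600 = -0.08000 → -8.000 percentage points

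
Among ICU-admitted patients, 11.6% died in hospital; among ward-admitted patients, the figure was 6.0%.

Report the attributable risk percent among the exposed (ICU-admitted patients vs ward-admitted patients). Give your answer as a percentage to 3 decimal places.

AR% = (0.1160 − 0.0600) / 0.1160 = 0.4828 → 48.276%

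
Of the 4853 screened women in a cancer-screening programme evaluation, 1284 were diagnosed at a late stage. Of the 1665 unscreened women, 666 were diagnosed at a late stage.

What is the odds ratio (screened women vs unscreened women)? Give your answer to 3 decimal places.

OR = 0.540

odds, screened women = 1284/3569 = 0.3598
odds, unscreened women = 666/999 = 0.6667
OR = 0.3598 / 0.6667 = 0.540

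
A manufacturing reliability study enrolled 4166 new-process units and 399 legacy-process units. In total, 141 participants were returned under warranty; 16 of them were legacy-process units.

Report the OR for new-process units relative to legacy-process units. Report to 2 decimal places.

new-process units with the outcome: 141 − 16 = 125
new-process units without the outcome: 4166 − 125 = 4041
legacy-process units without the outcome: 399 − 16 = 383
odds, new-process units = 125/4041 = 0.03093
odds, legacy-process units = 16/383 = 0.04178
OR = 0.03093 / 0.04178 = 0.74

OR = 0.74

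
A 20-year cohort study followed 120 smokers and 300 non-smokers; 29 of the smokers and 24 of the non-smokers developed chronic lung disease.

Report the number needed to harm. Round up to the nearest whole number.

risk, smokers = 29/120 = 0.241667
risk, non-smokers = 24/300 = 0.080000
absolute risk difference = 0.161667
1 / 0.161667 = 6.186 → round up → 7

7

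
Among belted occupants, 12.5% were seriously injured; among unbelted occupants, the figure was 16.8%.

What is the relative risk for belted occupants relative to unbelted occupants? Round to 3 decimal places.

RR = 0.1250 / 0.1680 = 0.744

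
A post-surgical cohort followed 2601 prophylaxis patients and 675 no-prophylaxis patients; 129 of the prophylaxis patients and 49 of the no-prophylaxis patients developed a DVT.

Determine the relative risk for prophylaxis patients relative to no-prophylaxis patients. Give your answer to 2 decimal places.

risk, prophylaxis patients = 129/2601 = 0.04960
risk, no-prophylaxis patients = 49/675 = 0.07259
RR = 0.04960 / 0.07259 = 0.68

0.68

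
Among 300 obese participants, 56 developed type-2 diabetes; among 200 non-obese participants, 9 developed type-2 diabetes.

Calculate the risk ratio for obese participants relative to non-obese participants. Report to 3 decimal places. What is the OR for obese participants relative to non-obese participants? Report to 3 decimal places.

RR = 4.148; OR = 4.871

risk, obese participants = 56/300 = 0.18667
risk, non-obese participants = 9/200 = 0.04500
RR = 0.18667 / 0.04500 = 4.148
OR = (56 × 191) / (244 × 9) = 10696/2196 ≈ 4.871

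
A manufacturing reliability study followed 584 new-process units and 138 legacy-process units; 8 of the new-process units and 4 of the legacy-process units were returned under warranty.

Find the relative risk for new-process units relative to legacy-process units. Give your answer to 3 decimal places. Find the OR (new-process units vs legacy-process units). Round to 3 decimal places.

RR = 0.473; OR = 0.465

risk, new-process units = 8/584 = 0.01370
risk, legacy-process units = 4/138 = 0.02899
RR = 0.01370 / 0.02899 = 0.473
odds, new-process units = 8/576 = 0.01389
odds, legacy-process units = 4/134 = 0.02985
OR = 0.01389 / 0.02985 = 0.465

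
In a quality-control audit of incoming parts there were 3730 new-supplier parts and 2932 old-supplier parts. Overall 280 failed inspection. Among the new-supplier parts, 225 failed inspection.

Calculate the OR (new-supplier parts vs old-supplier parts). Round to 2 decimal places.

new-supplier parts without the outcome: 3730 − 225 = 3505
old-supplier parts with the outcome: 280 − 225 = 55
old-supplier parts without the outcome: 2932 − 55 = 2877
OR = (225 × 2877) / (3505 × 55) = 647325/192775 ≈ 3.36

OR ≈ 3.36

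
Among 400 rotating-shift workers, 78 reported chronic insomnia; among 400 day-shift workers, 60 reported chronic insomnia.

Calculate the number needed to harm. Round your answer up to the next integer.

risk, rotating-shift workers = 78/400 = 0.195000
risk, day-shift workers = 60/400 = 0.150000
absolute risk difference = 0.045000
1 / 0.045000 = 22.222 → round up → 23

NNH = 23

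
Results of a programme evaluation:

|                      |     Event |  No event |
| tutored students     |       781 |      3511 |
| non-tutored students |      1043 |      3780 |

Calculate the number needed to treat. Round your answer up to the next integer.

risk, tutored students = 781/4292 = 0.181966
risk, non-tutored students = 1043/4823 = 0.216255
absolute risk difference = 0.034289
1 / 0.034289 = 29.164 → round up → 30

30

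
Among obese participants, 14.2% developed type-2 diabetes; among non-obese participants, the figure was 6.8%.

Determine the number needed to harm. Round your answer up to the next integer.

absolute risk difference = 0.074000
1 / 0.074000 = 13.514 → round up → 14

14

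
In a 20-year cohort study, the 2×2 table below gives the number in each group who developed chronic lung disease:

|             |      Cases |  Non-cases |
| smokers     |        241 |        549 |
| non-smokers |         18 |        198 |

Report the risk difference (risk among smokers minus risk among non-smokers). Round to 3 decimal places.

RD = 0.222

risk, smokers = 241/790 = 0.3051
risk, non-smokers = 18/216 = 0.0833
risk difference = 0.3051 − 0.0833 = 0.222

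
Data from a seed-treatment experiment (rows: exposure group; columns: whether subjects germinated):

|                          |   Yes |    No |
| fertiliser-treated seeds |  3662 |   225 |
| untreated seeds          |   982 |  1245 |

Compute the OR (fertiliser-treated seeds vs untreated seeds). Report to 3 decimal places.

OR = (3662 × 1245) / (225 × 982) = 4559190/220950 ≈ 20.634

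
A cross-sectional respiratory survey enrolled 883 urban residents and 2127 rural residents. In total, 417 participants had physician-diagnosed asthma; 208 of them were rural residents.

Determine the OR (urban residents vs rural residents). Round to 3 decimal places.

urban residents with the outcome: 417 − 208 = 209
urban residents without the outcome: 883 − 209 = 674
rural residents without the outcome: 2127 − 208 = 1919
OR = (209 × 1919) / (674 × 208) = 401071/140192 ≈ 2.861

OR: 2.861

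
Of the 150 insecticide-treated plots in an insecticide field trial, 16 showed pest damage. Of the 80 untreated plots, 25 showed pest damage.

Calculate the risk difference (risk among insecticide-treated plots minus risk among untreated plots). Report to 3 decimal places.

RD ≈ -0.206

risk, insecticide-treated plots = 16/150 = 0.1067
risk, untreated plots = 25/80 = 0.3125
risk difference = 0.1067 − 0.3125 = -0.206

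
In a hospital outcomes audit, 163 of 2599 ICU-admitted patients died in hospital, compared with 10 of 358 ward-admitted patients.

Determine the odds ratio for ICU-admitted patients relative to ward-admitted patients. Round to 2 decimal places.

OR = (163 × 348) / (2436 × 10) = 56724/24360 ≈ 2.33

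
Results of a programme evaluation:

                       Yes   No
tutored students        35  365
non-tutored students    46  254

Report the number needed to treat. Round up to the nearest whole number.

NNT: 16

risk, tutored students = 35/400 = 0.087500
risk, non-tutored students = 46/300 = 0.153333
absolute risk difference = 0.065833
1 / 0.065833 = 15.190 → round up → 16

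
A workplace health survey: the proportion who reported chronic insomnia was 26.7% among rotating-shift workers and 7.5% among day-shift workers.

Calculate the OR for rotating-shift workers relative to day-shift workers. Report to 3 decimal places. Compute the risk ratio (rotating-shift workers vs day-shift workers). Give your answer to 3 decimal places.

OR = 4.492; RR = 3.560

odds, rotating-shift workers = 0.2670/0.7330 = 0.3643
odds, day-shift workers = 0.0750/0.9250 = 0.0811
OR = 0.3643 / 0.0811 = 4.492
RR = 0.2670 / 0.0750 = 3.560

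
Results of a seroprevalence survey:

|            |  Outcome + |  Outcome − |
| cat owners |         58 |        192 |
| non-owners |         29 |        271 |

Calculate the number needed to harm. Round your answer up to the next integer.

risk, cat owners = 58/250 = 0.232000
risk, non-owners = 29/300 = 0.096667
absolute risk difference = 0.135333
1 / 0.135333 = 7.389 → round up → 8

NNH = 8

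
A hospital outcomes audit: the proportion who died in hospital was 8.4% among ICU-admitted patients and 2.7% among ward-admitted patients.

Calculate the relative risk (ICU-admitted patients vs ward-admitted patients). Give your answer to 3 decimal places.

RR = 0.08400 / 0.02700 = 3.111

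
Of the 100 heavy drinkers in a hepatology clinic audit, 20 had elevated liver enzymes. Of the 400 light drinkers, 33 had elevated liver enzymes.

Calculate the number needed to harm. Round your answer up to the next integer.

risk, heavy drinkers = 20/100 = 0.200000
risk, light drinkers = 33/400 = 0.082500
absolute risk difference = 0.117500
1 / 0.117500 = 8.511 → round up → 9

NNH = 9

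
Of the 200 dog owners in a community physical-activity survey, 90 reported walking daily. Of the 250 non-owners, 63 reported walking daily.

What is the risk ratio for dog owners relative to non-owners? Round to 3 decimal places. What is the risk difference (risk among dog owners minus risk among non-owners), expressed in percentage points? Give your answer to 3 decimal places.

RR = 1.786; RD = 19.800

risk, dog owners = 90/200 = 0.4500
risk, non-owners = 63/250 = 0.2520
RR = 0.4500 / 0.2520 = 1.786
risk difference = 0.4500 − 0.2520 = 0.1980 → 19.800 percentage points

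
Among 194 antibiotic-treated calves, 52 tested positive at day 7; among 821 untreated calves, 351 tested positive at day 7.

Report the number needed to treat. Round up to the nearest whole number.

NNT: 7

risk, antibiotic-treated calves = 52/194 = 0.268041
risk, untreated calves = 351/821 = 0.427527
absolute risk difference = 0.159486
1 / 0.159486 = 6.270 → round up → 7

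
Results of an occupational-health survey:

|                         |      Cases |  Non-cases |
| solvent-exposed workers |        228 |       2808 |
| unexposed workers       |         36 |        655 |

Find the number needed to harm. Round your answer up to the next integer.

NNH = 44

risk, solvent-exposed workers = 228/3036 = 0.075099
risk, unexposed workers = 36/691 = 0.052098
absolute risk difference = 0.023000
1 / 0.023000 = 43.478 → round up → 44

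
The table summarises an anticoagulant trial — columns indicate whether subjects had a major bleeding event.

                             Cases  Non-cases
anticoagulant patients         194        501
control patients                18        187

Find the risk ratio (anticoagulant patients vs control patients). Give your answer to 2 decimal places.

risk, anticoagulant patients = 194/695 = 0.2791
risk, control patients = 18/205 = 0.0878
RR = 0.2791 / 0.0878 = 3.18

3.18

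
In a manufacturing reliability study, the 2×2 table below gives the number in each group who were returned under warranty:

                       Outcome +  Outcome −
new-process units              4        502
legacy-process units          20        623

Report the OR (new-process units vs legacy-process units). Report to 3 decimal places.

OR = (4 × 623) / (502 × 20) = 2492/10040 ≈ 0.248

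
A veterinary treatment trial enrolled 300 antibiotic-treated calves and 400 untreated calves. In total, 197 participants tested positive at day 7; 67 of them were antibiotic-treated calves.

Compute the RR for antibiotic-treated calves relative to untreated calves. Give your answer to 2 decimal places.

antibiotic-treated calves without the outcome: 300 − 67 = 233
untreated calves with the outcome: 197 − 67 = 130
untreated calves without the outcome: 400 − 130 = 270
risk, antibiotic-treated calves = 67/300 = 0.2233
risk, untreated calves = 130/400 = 0.3250
RR = 0.2233 / 0.3250 = 0.69

RR = 0.69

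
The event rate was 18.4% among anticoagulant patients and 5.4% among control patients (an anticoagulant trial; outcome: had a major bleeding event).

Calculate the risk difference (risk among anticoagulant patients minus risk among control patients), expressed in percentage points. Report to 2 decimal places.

risk difference = 0.1840 − 0.0540 = 0.1300 → 13.00 percentage points

13.00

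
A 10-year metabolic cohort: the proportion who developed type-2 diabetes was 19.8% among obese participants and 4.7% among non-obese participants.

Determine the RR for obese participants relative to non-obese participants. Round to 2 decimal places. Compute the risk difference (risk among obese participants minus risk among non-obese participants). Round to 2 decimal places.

RR = 4.21; RD = 0.15

RR = 0.19800 / 0.04700 = 4.21
risk difference = 0.19800 − 0.04700 = 0.15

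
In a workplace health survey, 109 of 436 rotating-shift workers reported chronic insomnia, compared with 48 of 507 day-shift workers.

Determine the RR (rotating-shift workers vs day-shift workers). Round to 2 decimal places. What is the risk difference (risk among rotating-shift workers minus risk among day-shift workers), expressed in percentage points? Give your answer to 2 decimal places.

risk, rotating-shift workers = 109/436 = 0.2500
risk, day-shift workers = 48/507 = 0.0947
RR = 0.2500 / 0.0947 = 2.64
risk difference = 0.2500 − 0.0947 = 0.1553 → 15.53 percentage points

RR = 2.64; RD = 15.53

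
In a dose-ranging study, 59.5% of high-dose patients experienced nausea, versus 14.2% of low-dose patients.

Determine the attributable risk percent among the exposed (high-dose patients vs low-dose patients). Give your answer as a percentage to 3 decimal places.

AR% = (0.5950 − 0.1420) / 0.5950 = 0.7613 → 76.134%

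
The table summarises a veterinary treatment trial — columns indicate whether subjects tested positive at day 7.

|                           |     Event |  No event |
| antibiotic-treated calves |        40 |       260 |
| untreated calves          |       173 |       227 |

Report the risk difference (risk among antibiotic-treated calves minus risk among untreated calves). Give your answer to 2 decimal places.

risk, antibiotic-treated calves = 40/300 = 0.1333
risk, untreated calves = 173/400 = 0.4325
risk difference = 0.1333 − 0.4325 = -0.30

RD = -0.30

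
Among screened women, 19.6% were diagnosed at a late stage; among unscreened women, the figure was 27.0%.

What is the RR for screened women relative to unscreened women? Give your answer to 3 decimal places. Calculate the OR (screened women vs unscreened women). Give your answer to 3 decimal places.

RR = 0.1960 / 0.2700 = 0.726
odds, screened women = 0.1960/0.8040 = 0.2438
odds, unscreened women = 0.2700/0.7300 = 0.3699
OR = 0.2438 / 0.3699 = 0.659

RR = 0.726; OR = 0.659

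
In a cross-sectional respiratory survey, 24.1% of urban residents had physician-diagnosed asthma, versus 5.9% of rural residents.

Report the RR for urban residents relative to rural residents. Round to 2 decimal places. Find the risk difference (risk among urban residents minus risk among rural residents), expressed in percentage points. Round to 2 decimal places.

RR = 4.08; RD = 18.20

RR = 0.2410 / 0.0590 = 4.08
risk difference = 0.2410 − 0.0590 = 0.1820 → 18.20 percentage points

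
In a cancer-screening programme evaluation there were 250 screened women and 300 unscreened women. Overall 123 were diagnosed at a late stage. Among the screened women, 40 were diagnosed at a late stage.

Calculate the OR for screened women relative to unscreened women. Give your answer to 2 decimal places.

screened women without the outcome: 250 − 40 = 210
unscreened women with the outcome: 123 − 40 = 83
unscreened women without the outcome: 300 − 83 = 217
odds, screened women = 40/210 = 0.1905
odds, unscreened women = 83/217 = 0.3825
OR = 0.1905 / 0.3825 = 0.50

0.50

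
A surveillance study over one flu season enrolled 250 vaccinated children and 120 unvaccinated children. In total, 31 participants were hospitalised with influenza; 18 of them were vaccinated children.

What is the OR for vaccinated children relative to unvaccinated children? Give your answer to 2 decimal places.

vaccinated children without the outcome: 250 − 18 = 232
unvaccinated children with the outcome: 31 − 18 = 13
unvaccinated children without the outcome: 120 − 13 = 107
OR = (18 × 107) / (232 × 13) = 1926/3016 ≈ 0.64

0.64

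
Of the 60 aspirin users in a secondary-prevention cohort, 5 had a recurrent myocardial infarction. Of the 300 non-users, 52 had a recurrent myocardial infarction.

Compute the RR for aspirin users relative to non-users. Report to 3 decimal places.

0.481

risk, aspirin users = 5/60 = 0.0833
risk, non-users = 52/300 = 0.1733
RR = 0.0833 / 0.1733 = 0.481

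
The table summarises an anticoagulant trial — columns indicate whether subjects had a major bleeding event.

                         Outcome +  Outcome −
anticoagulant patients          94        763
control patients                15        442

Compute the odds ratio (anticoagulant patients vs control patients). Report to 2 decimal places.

OR = (94 × 442) / (763 × 15) = 41548/11445 ≈ 3.63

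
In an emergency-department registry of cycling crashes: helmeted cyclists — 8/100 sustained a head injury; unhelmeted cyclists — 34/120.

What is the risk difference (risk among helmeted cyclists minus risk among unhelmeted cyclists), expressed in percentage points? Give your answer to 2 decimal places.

risk, helmeted cyclists = 8/100 = 0.0800
risk, unhelmeted cyclists = 34/120 = 0.2833
risk difference = 0.0800 − 0.2833 = -0.2033 → -20.33 percentage points

RD: -20.33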